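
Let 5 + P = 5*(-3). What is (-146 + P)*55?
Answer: -9130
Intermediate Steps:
P = -20 (P = -5 + 5*(-3) = -5 - 15 = -20)
(-146 + P)*55 = (-146 - 20)*55 = -166*55 = -9130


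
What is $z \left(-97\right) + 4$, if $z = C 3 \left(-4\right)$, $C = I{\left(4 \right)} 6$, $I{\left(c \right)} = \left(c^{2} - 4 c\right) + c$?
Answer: $27940$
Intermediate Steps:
$I{\left(c \right)} = c^{2} - 3 c$
$C = 24$ ($C = 4 \left(-3 + 4\right) 6 = 4 \cdot 1 \cdot 6 = 4 \cdot 6 = 24$)
$z = -288$ ($z = 24 \cdot 3 \left(-4\right) = 72 \left(-4\right) = -288$)
$z \left(-97\right) + 4 = \left(-288\right) \left(-97\right) + 4 = 27936 + 4 = 27940$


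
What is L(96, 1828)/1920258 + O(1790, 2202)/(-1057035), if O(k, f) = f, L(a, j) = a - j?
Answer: -1009865456/338296652505 ≈ -0.0029851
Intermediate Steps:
L(96, 1828)/1920258 + O(1790, 2202)/(-1057035) = (96 - 1*1828)/1920258 + 2202/(-1057035) = (96 - 1828)*(1/1920258) + 2202*(-1/1057035) = -1732*1/1920258 - 734/352345 = -866/960129 - 734/352345 = -1009865456/338296652505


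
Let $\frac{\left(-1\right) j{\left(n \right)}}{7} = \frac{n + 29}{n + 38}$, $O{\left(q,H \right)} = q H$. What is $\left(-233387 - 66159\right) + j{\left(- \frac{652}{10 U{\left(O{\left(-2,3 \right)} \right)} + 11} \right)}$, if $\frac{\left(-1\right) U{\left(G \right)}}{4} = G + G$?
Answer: $- \frac{1797906795}{6002} \approx -2.9955 \cdot 10^{5}$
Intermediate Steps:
$O{\left(q,H \right)} = H q$
$U{\left(G \right)} = - 8 G$ ($U{\left(G \right)} = - 4 \left(G + G\right) = - 4 \cdot 2 G = - 8 G$)
$j{\left(n \right)} = - \frac{7 \left(29 + n\right)}{38 + n}$ ($j{\left(n \right)} = - 7 \frac{n + 29}{n + 38} = - 7 \frac{29 + n}{38 + n} = - \frac{7 \left(29 + n\right)}{38 + n}$)
$\left(-233387 - 66159\right) + j{\left(- \frac{652}{10 U{\left(O{\left(-2,3 \right)} \right)} + 11} \right)} = \left(-233387 - 66159\right) + \frac{7 \left(-29 - - \frac{652}{10 \left(- 8 \cdot 3 \left(-2\right)\right) + 11}\right)}{38 - \frac{652}{10 \left(- 8 \cdot 3 \left(-2\right)\right) + 11}} = \left(-233387 - 66159\right) + \frac{7 \left(-29 - - \frac{652}{10 \left(\left(-8\right) \left(-6\right)\right) + 11}\right)}{38 - \frac{652}{10 \left(\left(-8\right) \left(-6\right)\right) + 11}} = -299546 + \frac{7 \left(-29 - - \frac{652}{10 \cdot 48 + 11}\right)}{38 - \frac{652}{10 \cdot 48 + 11}} = -299546 + \frac{7 \left(-29 - - \frac{652}{480 + 11}\right)}{38 - \frac{652}{480 + 11}} = -299546 + \frac{7 \left(-29 - - \frac{652}{491}\right)}{38 - \frac{652}{491}} = -299546 + \frac{7 \left(-29 + \frac{652}{491}\right)}{\frac{18006}{491}} = -299546 + 7 \cdot \frac{491}{18006} \left(- \frac{13587}{491}\right) = -299546 - \frac{31703}{6002} = - \frac{1797906795}{6002}$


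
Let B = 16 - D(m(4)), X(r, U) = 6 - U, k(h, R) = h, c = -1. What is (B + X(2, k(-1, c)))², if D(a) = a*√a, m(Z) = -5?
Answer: 404 + 230*I*√5 ≈ 404.0 + 514.3*I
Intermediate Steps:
D(a) = a^(3/2)
B = 16 + 5*I*√5 (B = 16 - (-5)^(3/2) = 16 - (-5)*I*√5 = 16 + 5*I*√5 ≈ 16.0 + 11.18*I)
(B + X(2, k(-1, c)))² = ((16 + 5*I*√5) + (6 - 1*(-1)))² = ((16 + 5*I*√5) + (6 + 1))² = ((16 + 5*I*√5) + 7)² = (23 + 5*I*√5)²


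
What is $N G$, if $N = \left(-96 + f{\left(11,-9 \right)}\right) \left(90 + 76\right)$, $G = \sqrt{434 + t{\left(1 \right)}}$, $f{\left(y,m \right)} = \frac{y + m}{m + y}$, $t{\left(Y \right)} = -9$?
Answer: $- 78850 \sqrt{17} \approx -3.2511 \cdot 10^{5}$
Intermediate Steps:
$f{\left(y,m \right)} = 1$ ($f{\left(y,m \right)} = \frac{m + y}{m + y} = 1$)
$G = 5 \sqrt{17}$ ($G = \sqrt{434 - 9} = \sqrt{425} = 5 \sqrt{17} \approx 20.616$)
$N = -15770$ ($N = \left(-96 + 1\right) \left(90 + 76\right) = \left(-95\right) 166 = -15770$)
$N G = - 15770 \cdot 5 \sqrt{17} = - 78850 \sqrt{17}$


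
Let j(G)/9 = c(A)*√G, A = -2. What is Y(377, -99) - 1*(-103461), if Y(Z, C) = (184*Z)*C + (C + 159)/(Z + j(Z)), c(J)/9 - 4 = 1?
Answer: -276727581567/40912 + 6075*√377/15423824 ≈ -6.7640e+6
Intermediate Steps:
c(J) = 45 (c(J) = 36 + 9*1 = 36 + 9 = 45)
j(G) = 405*√G (j(G) = 9*(45*√G) = 405*√G)
Y(Z, C) = (159 + C)/(Z + 405*√Z) + 184*C*Z (Y(Z, C) = (184*Z)*C + (C + 159)/(Z + 405*√Z) = 184*C*Z + (159 + C)/(Z + 405*√Z) = (159 + C)/(Z + 405*√Z) + 184*C*Z)
Y(377, -99) - 1*(-103461) = (159 - 99 + 184*(-99)*377² + 74520*(-99)*377^(3/2))/(377 + 405*√377) - 1*(-103461) = (159 - 99 + 184*(-99)*142129 + 74520*(-99)*(377*√377))/(377 + 405*√377) + 103461 = (159 - 99 - 2589021864 - 2781309960*√377)/(377 + 405*√377) + 103461 = (-2589021804 - 2781309960*√377)/(377 + 405*√377) + 103461 = 103461 + (-2589021804 - 2781309960*√377)/(377 + 405*√377)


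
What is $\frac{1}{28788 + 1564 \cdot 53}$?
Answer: $\frac{1}{111680} \approx 8.9542 \cdot 10^{-6}$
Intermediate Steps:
$\frac{1}{28788 + 1564 \cdot 53} = \frac{1}{28788 + 82892} = \frac{1}{111680}$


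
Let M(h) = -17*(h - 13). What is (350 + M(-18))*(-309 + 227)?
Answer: -71914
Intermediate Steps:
M(h) = 221 - 17*h (M(h) = -17*(-13 + h) = 221 - 17*h)
(350 + M(-18))*(-309 + 227) = (350 + (221 - 17*(-18)))*(-309 + 227) = (350 + (221 + 306))*(-82) = (350 + 527)*(-82) = 877*(-82) = -71914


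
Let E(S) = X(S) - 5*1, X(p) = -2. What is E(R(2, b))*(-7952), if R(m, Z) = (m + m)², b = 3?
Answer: 55664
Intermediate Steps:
R(m, Z) = 4*m² (R(m, Z) = (2*m)² = 4*m²)
E(S) = -7 (E(S) = -2 - 5*1 = -2 - 5 = -7)
E(R(2, b))*(-7952) = -7*(-7952) = 55664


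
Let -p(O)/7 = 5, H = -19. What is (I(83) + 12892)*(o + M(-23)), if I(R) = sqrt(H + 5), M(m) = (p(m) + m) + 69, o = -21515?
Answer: -277229568 - 21504*I*sqrt(14) ≈ -2.7723e+8 - 80461.0*I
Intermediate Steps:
p(O) = -35 (p(O) = -7*5 = -35)
M(m) = 34 + m (M(m) = (-35 + m) + 69 = 34 + m)
I(R) = I*sqrt(14) (I(R) = sqrt(-19 + 5) = sqrt(-14) = I*sqrt(14))
(I(83) + 12892)*(o + M(-23)) = (I*sqrt(14) + 12892)*(-21515 + (34 - 23)) = (12892 + I*sqrt(14))*(-21515 + 11) = (12892 + I*sqrt(14))*(-21504) = -277229568 - 21504*I*sqrt(14)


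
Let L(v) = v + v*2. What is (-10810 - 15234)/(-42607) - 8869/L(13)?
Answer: -376865767/1661673 ≈ -226.80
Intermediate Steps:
L(v) = 3*v (L(v) = v + 2*v = 3*v)
(-10810 - 15234)/(-42607) - 8869/L(13) = (-10810 - 15234)/(-42607) - 8869/(3*13) = -26044*(-1/42607) - 8869/39 = 26044/42607 - 8869*1/39 = 26044/42607 - 8869/39 = -376865767/1661673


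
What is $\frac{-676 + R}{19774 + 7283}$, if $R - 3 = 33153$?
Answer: $\frac{1120}{933} \approx 1.2004$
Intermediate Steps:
$R = 33156$ ($R = 3 + 33153 = 33156$)
$\frac{-676 + R}{19774 + 7283} = \frac{-676 + 33156}{19774 + 7283} = \frac{32480}{27057} = 32480 \cdot \frac{1}{27057} = \frac{1120}{933}$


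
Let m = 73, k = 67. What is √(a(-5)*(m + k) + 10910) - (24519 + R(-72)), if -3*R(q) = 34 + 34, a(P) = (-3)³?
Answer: -73489/3 + √7130 ≈ -24412.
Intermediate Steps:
a(P) = -27
R(q) = -68/3 (R(q) = -(34 + 34)/3 = -⅓*68 = -68/3)
√(a(-5)*(m + k) + 10910) - (24519 + R(-72)) = √(-27*(73 + 67) + 10910) - (24519 - 68/3) = √(-27*140 + 10910) - 1*73489/3 = √(-3780 + 10910) - 73489/3 = √7130 - 73489/3 = -73489/3 + √7130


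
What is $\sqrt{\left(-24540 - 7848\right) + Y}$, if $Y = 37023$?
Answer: $3 \sqrt{515} \approx 68.081$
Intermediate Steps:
$\sqrt{\left(-24540 - 7848\right) + Y} = \sqrt{\left(-24540 - 7848\right) + 37023} = \sqrt{-32388 + 37023} = \sqrt{4635} = 3 \sqrt{515}$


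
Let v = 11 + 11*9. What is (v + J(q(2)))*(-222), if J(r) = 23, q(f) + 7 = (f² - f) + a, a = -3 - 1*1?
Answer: -29526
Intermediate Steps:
a = -4 (a = -3 - 1 = -4)
q(f) = -11 + f² - f (q(f) = -7 + ((f² - f) - 4) = -7 + (-4 + f² - f) = -11 + f² - f)
v = 110 (v = 11 + 99 = 110)
(v + J(q(2)))*(-222) = (110 + 23)*(-222) = 133*(-222) = -29526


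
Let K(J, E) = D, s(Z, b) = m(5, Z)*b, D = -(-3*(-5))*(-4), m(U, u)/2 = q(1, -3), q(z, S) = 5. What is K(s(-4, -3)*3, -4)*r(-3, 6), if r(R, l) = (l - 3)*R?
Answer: -540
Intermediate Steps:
m(U, u) = 10 (m(U, u) = 2*5 = 10)
D = 60 (D = -15*(-4) = -1*(-60) = 60)
s(Z, b) = 10*b
r(R, l) = R*(-3 + l) (r(R, l) = (-3 + l)*R = R*(-3 + l))
K(J, E) = 60
K(s(-4, -3)*3, -4)*r(-3, 6) = 60*(-3*(-3 + 6)) = 60*(-3*3) = 60*(-9) = -540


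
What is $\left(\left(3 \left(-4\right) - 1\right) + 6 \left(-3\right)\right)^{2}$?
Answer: $961$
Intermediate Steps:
$\left(\left(3 \left(-4\right) - 1\right) + 6 \left(-3\right)\right)^{2} = \left(\left(-12 - 1\right) - 18\right)^{2} = \left(-13 - 18\right)^{2} = \left(-31\right)^{2} = 961$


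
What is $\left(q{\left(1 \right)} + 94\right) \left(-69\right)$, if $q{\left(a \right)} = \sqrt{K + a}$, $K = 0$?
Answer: $-6555$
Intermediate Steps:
$q{\left(a \right)} = \sqrt{a}$ ($q{\left(a \right)} = \sqrt{0 + a} = \sqrt{a}$)
$\left(q{\left(1 \right)} + 94\right) \left(-69\right) = \left(\sqrt{1} + 94\right) \left(-69\right) = \left(1 + 94\right) \left(-69\right) = 95 \left(-69\right) = -6555$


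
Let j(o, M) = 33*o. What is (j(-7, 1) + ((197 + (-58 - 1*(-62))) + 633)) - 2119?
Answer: -1516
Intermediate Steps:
(j(-7, 1) + ((197 + (-58 - 1*(-62))) + 633)) - 2119 = (33*(-7) + ((197 + (-58 - 1*(-62))) + 633)) - 2119 = (-231 + ((197 + (-58 + 62)) + 633)) - 2119 = (-231 + ((197 + 4) + 633)) - 2119 = (-231 + (201 + 633)) - 2119 = (-231 + 834) - 2119 = 603 - 2119 = -1516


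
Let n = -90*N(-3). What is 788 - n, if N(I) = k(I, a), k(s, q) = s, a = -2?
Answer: 518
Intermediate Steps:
N(I) = I
n = 270 (n = -90*(-3) = 270)
788 - n = 788 - 1*270 = 788 - 270 = 518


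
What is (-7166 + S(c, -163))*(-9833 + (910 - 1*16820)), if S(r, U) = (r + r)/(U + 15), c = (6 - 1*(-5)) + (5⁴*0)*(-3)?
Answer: 13651384185/74 ≈ 1.8448e+8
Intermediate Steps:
c = 11 (c = (6 + 5) + (625*0)*(-3) = 11 + 0*(-3) = 11 + 0 = 11)
S(r, U) = 2*r/(15 + U) (S(r, U) = (2*r)/(15 + U) = 2*r/(15 + U))
(-7166 + S(c, -163))*(-9833 + (910 - 1*16820)) = (-7166 + 2*11/(15 - 163))*(-9833 + (910 - 1*16820)) = (-7166 + 2*11/(-148))*(-9833 + (910 - 16820)) = (-7166 + 2*11*(-1/148))*(-9833 - 15910) = (-7166 - 11/74)*(-25743) = -530295/74*(-25743) = 13651384185/74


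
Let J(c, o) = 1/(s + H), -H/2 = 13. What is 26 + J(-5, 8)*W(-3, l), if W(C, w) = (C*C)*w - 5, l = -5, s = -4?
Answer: 83/3 ≈ 27.667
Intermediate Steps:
H = -26 (H = -2*13 = -26)
W(C, w) = -5 + w*C**2 (W(C, w) = C**2*w - 5 = w*C**2 - 5 = -5 + w*C**2)
J(c, o) = -1/30 (J(c, o) = 1/(-4 - 26) = 1/(-30) = -1/30)
26 + J(-5, 8)*W(-3, l) = 26 - (-5 - 5*(-3)**2)/30 = 26 - (-5 - 5*9)/30 = 26 - (-5 - 45)/30 = 26 - 1/30*(-50) = 26 + 5/3 = 83/3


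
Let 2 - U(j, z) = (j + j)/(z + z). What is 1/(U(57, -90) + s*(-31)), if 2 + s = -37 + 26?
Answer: 30/12169 ≈ 0.0024653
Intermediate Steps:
s = -13 (s = -2 + (-37 + 26) = -2 - 11 = -13)
U(j, z) = 2 - j/z (U(j, z) = 2 - (j + j)/(z + z) = 2 - 2*j/(2*z) = 2 - 2*j*1/(2*z) = 2 - j/z)
1/(U(57, -90) + s*(-31)) = 1/((2 - 1*57/(-90)) - 13*(-31)) = 1/((2 - 1*57*(-1/90)) + 403) = 1/((2 + 19/30) + 403) = 1/(79/30 + 403) = 1/(12169/30) = 30/12169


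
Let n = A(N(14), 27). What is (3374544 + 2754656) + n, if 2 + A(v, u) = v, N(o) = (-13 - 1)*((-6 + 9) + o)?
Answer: 6128960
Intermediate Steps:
N(o) = -42 - 14*o (N(o) = -14*(3 + o) = -42 - 14*o)
A(v, u) = -2 + v
n = -240 (n = -2 + (-42 - 14*14) = -2 + (-42 - 196) = -2 - 238 = -240)
(3374544 + 2754656) + n = (3374544 + 2754656) - 240 = 6129200 - 240 = 6128960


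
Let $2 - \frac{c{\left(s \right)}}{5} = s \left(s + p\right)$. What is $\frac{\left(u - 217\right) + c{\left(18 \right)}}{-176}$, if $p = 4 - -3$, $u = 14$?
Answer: $\frac{2443}{176} \approx 13.881$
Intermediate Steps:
$p = 7$ ($p = 4 + 3 = 7$)
$c{\left(s \right)} = 10 - 5 s \left(7 + s\right)$ ($c{\left(s \right)} = 10 - 5 s \left(s + 7\right) = 10 - 5 s \left(7 + s\right)$)
$\frac{\left(u - 217\right) + c{\left(18 \right)}}{-176} = \frac{\left(14 - 217\right) - \left(620 + 1620\right)}{-176} = - \frac{-203 - 2240}{176} = \left(- \frac{1}{176}\right) \left(-2443\right) = \frac{2443}{176}$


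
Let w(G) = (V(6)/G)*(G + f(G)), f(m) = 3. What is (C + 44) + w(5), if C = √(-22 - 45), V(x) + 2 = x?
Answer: 252/5 + I*√67 ≈ 50.4 + 8.1853*I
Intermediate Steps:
V(x) = -2 + x
w(G) = 4*(3 + G)/G (w(G) = ((-2 + 6)/G)*(G + 3) = (4/G)*(3 + G) = 4*(3 + G)/G)
C = I*√67 (C = √(-67) = I*√67 ≈ 8.1853*I)
(C + 44) + w(5) = (I*√67 + 44) + (4 + 12/5) = (44 + I*√67) + (4 + 12*(⅕)) = (44 + I*√67) + (4 + 12/5) = (44 + I*√67) + 32/5 = 252/5 + I*√67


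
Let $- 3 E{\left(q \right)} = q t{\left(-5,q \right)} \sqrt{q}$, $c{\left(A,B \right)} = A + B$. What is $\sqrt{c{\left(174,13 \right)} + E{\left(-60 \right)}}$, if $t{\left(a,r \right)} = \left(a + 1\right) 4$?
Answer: $\sqrt{187 - 640 i \sqrt{15}} \approx 36.556 - 33.902 i$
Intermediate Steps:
$t{\left(a,r \right)} = 4 + 4 a$ ($t{\left(a,r \right)} = \left(1 + a\right) 4 = 4 + 4 a$)
$E{\left(q \right)} = \frac{16 q^{\frac{3}{2}}}{3}$ ($E{\left(q \right)} = - \frac{q \left(4 + 4 \left(-5\right)\right) \sqrt{q}}{3} = - \frac{q \left(4 - 20\right) \sqrt{q}}{3} = - \frac{q \left(-16\right) \sqrt{q}}{3} = - \frac{- 16 q \sqrt{q}}{3} = - \frac{\left(-16\right) q^{\frac{3}{2}}}{3} = \frac{16 q^{\frac{3}{2}}}{3}$)
$\sqrt{c{\left(174,13 \right)} + E{\left(-60 \right)}} = \sqrt{\left(174 + 13\right) + \frac{16 \left(-60\right)^{\frac{3}{2}}}{3}} = \sqrt{187 + \frac{16 \left(- 120 i \sqrt{15}\right)}{3}} = \sqrt{187 - 640 i \sqrt{15}}$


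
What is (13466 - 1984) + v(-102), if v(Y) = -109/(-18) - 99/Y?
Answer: 1757821/153 ≈ 11489.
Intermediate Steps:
v(Y) = 109/18 - 99/Y (v(Y) = -109*(-1/18) - 99/Y = 109/18 - 99/Y)
(13466 - 1984) + v(-102) = (13466 - 1984) + (109/18 - 99/(-102)) = 11482 + (109/18 - 99*(-1/102)) = 11482 + (109/18 + 33/34) = 11482 + 1075/153 = 1757821/153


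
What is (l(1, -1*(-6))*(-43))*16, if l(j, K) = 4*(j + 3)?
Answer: -11008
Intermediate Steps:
l(j, K) = 12 + 4*j (l(j, K) = 4*(3 + j) = 12 + 4*j)
(l(1, -1*(-6))*(-43))*16 = ((12 + 4*1)*(-43))*16 = ((12 + 4)*(-43))*16 = (16*(-43))*16 = -688*16 = -11008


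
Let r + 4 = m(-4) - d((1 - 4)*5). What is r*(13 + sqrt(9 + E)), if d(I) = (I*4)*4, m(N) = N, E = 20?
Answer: 3016 + 232*sqrt(29) ≈ 4265.4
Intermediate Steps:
d(I) = 16*I (d(I) = (4*I)*4 = 16*I)
r = 232 (r = -4 + (-4 - 16*(1 - 4)*5) = -4 + (-4 - 16*(-3*5)) = -4 + (-4 - 16*(-15)) = -4 + (-4 - 1*(-240)) = -4 + (-4 + 240) = -4 + 236 = 232)
r*(13 + sqrt(9 + E)) = 232*(13 + sqrt(9 + 20)) = 232*(13 + sqrt(29)) = 3016 + 232*sqrt(29)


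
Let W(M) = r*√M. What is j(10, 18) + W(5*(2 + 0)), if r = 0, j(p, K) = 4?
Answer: 4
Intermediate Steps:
W(M) = 0 (W(M) = 0*√M = 0)
j(10, 18) + W(5*(2 + 0)) = 4 + 0 = 4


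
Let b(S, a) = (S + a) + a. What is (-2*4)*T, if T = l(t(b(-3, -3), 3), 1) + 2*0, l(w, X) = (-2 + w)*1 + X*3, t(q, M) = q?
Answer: 64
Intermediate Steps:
b(S, a) = S + 2*a
l(w, X) = -2 + w + 3*X (l(w, X) = (-2 + w) + 3*X = -2 + w + 3*X)
T = -8 (T = (-2 + (-3 + 2*(-3)) + 3*1) + 2*0 = (-2 + (-3 - 6) + 3) + 0 = (-2 - 9 + 3) + 0 = -8 + 0 = -8)
(-2*4)*T = -2*4*(-8) = -8*(-8) = 64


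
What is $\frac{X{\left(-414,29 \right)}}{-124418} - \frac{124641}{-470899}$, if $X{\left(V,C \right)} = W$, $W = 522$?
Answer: $\frac{693717030}{2663105081} \approx 0.26049$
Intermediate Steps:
$X{\left(V,C \right)} = 522$
$\frac{X{\left(-414,29 \right)}}{-124418} - \frac{124641}{-470899} = \frac{522}{-124418} - \frac{124641}{-470899} = 522 \left(- \frac{1}{124418}\right) - - \frac{11331}{42809} = - \frac{261}{62209} + \frac{11331}{42809} = \frac{693717030}{2663105081}$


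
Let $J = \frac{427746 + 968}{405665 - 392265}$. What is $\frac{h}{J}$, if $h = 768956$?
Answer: $\frac{5152005200}{214357} \approx 24035.0$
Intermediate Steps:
$J = \frac{214357}{6700}$ ($J = \frac{428714}{13400} = 428714 \cdot \frac{1}{13400} = \frac{214357}{6700} \approx 31.994$)
$\frac{h}{J} = \frac{768956}{\frac{214357}{6700}} = 768956 \cdot \frac{6700}{214357} = \frac{5152005200}{214357}$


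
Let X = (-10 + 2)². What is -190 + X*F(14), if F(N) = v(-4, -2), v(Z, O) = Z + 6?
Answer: -62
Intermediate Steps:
X = 64 (X = (-8)² = 64)
v(Z, O) = 6 + Z
F(N) = 2 (F(N) = 6 - 4 = 2)
-190 + X*F(14) = -190 + 64*2 = -190 + 128 = -62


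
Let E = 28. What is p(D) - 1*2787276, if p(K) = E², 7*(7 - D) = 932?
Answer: -2786492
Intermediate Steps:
D = -883/7 (D = 7 - ⅐*932 = 7 - 932/7 = -883/7 ≈ -126.14)
p(K) = 784 (p(K) = 28² = 784)
p(D) - 1*2787276 = 784 - 1*2787276 = 784 - 2787276 = -2786492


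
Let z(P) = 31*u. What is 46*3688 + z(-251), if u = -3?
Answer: 169555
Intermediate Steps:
z(P) = -93 (z(P) = 31*(-3) = -93)
46*3688 + z(-251) = 46*3688 - 93 = 169648 - 93 = 169555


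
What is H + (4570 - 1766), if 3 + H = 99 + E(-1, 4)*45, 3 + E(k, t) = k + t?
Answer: 2900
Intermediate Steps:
E(k, t) = -3 + k + t (E(k, t) = -3 + (k + t) = -3 + k + t)
H = 96 (H = -3 + (99 + (-3 - 1 + 4)*45) = -3 + (99 + 0*45) = -3 + (99 + 0) = -3 + 99 = 96)
H + (4570 - 1766) = 96 + (4570 - 1766) = 96 + 2804 = 2900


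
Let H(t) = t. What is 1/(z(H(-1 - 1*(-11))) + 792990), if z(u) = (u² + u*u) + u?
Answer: 1/793200 ≈ 1.2607e-6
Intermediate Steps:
z(u) = u + 2*u² (z(u) = (u² + u²) + u = 2*u² + u = u + 2*u²)
1/(z(H(-1 - 1*(-11))) + 792990) = 1/((-1 - 1*(-11))*(1 + 2*(-1 - 1*(-11))) + 792990) = 1/((-1 + 11)*(1 + 2*(-1 + 11)) + 792990) = 1/(10*(1 + 2*10) + 792990) = 1/(10*(1 + 20) + 792990) = 1/(10*21 + 792990) = 1/(210 + 792990) = 1/793200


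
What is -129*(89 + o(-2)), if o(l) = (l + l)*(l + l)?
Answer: -13545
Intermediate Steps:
o(l) = 4*l² (o(l) = (2*l)*(2*l) = 4*l²)
-129*(89 + o(-2)) = -129*(89 + 4*(-2)²) = -129*(89 + 4*4) = -129*(89 + 16) = -129*105 = -13545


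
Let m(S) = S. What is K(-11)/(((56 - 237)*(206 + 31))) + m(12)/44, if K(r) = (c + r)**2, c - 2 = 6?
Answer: 42864/157289 ≈ 0.27252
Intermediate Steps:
c = 8 (c = 2 + 6 = 8)
K(r) = (8 + r)**2
K(-11)/(((56 - 237)*(206 + 31))) + m(12)/44 = (8 - 11)**2/(((56 - 237)*(206 + 31))) + 12/44 = (-3)**2/((-181*237)) + 12*(1/44) = 9/(-42897) + 3/11 = 9*(-1/42897) + 3/11 = -3/14299 + 3/11 = 42864/157289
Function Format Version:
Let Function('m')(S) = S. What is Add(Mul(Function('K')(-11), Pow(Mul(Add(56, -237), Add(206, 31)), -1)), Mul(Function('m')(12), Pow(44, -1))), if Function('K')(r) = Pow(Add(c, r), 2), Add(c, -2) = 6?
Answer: Rational(42864, 157289) ≈ 0.27252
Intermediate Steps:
c = 8 (c = Add(2, 6) = 8)
Function('K')(r) = Pow(Add(8, r), 2)
Add(Mul(Function('K')(-11), Pow(Mul(Add(56, -237), Add(206, 31)), -1)), Mul(Function('m')(12), Pow(44, -1))) = Add(Mul(Pow(Add(8, -11), 2), Pow(Mul(Add(56, -237), Add(206, 31)), -1)), Mul(12, Pow(44, -1))) = Add(Mul(Pow(-3, 2), Pow(Mul(-181, 237), -1)), Mul(12, Rational(1, 44))) = Add(Mul(9, Pow(-42897, -1)), Rational(3, 11)) = Add(Mul(9, Rational(-1, 42897)), Rational(3, 11)) = Add(Rational(-3, 14299), Rational(3, 11)) = Rational(42864, 157289)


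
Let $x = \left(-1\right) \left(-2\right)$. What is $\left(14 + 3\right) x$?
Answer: $34$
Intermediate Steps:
$x = 2$
$\left(14 + 3\right) x = \left(14 + 3\right) 2 = 17 \cdot 2 = 34$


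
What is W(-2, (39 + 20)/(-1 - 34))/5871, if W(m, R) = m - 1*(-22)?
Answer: 20/5871 ≈ 0.0034066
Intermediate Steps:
W(m, R) = 22 + m (W(m, R) = m + 22 = 22 + m)
W(-2, (39 + 20)/(-1 - 34))/5871 = (22 - 2)/5871 = 20*(1/5871) = 20/5871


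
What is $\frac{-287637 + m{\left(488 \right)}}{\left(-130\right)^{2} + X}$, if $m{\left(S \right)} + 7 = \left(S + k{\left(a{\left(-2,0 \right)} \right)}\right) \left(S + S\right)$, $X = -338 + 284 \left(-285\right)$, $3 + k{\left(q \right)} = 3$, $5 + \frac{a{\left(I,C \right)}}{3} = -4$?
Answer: $- \frac{94322}{32189} \approx -2.9303$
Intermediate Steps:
$a{\left(I,C \right)} = -27$ ($a{\left(I,C \right)} = -15 + 3 \left(-4\right) = -15 - 12 = -27$)
$k{\left(q \right)} = 0$ ($k{\left(q \right)} = -3 + 3 = 0$)
$X = -81278$ ($X = -338 - 80940 = -81278$)
$m{\left(S \right)} = -7 + 2 S^{2}$ ($m{\left(S \right)} = -7 + \left(S + 0\right) \left(S + S\right) = -7 + S 2 S = -7 + 2 S^{2}$)
$\frac{-287637 + m{\left(488 \right)}}{\left(-130\right)^{2} + X} = \frac{-287637 - \left(7 - 2 \cdot 488^{2}\right)}{\left(-130\right)^{2} - 81278} = \frac{-287637 + \left(-7 + 2 \cdot 238144\right)}{16900 - 81278} = \frac{-287637 + \left(-7 + 476288\right)}{-64378} = \left(-287637 + 476281\right) \left(- \frac{1}{64378}\right) = 188644 \left(- \frac{1}{64378}\right) = - \frac{94322}{32189}$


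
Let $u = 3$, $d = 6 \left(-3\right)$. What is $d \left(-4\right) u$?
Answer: $216$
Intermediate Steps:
$d = -18$
$d \left(-4\right) u = \left(-18\right) \left(-4\right) 3 = 72 \cdot 3 = 216$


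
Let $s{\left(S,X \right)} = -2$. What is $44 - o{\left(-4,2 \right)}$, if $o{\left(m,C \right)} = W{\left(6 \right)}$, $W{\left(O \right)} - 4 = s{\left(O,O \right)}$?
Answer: $42$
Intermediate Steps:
$W{\left(O \right)} = 2$ ($W{\left(O \right)} = 4 - 2 = 2$)
$o{\left(m,C \right)} = 2$
$44 - o{\left(-4,2 \right)} = 44 - 2 = 42$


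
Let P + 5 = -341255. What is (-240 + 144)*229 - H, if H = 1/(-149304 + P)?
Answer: -10784558975/490564 ≈ -21984.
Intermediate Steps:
P = -341260 (P = -5 - 341255 = -341260)
H = -1/490564 (H = 1/(-149304 - 341260) = 1/(-490564) = -1/490564 ≈ -2.0385e-6)
(-240 + 144)*229 - H = (-240 + 144)*229 - 1*(-1/490564) = -96*229 + 1/490564 = -21984 + 1/490564 = -10784558975/490564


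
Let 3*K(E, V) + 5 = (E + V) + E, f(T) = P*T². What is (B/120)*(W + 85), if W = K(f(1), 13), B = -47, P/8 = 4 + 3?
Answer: -1175/24 ≈ -48.958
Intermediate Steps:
P = 56 (P = 8*(4 + 3) = 8*7 = 56)
f(T) = 56*T²
K(E, V) = -5/3 + V/3 + 2*E/3 (K(E, V) = -5/3 + ((E + V) + E)/3 = -5/3 + (V + 2*E)/3 = -5/3 + (V/3 + 2*E/3) = -5/3 + V/3 + 2*E/3)
W = 40 (W = -5/3 + (⅓)*13 + 2*(56*1²)/3 = -5/3 + 13/3 + 2*(56*1)/3 = -5/3 + 13/3 + (⅔)*56 = -5/3 + 13/3 + 112/3 = 40)
(B/120)*(W + 85) = (-47/120)*(40 + 85) = -47*1/120*125 = -47/120*125 = -1175/24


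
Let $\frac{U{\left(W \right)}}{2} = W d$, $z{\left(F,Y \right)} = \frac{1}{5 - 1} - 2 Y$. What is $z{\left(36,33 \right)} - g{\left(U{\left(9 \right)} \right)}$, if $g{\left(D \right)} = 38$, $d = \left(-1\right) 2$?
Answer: $- \frac{415}{4} \approx -103.75$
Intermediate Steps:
$d = -2$
$z{\left(F,Y \right)} = \frac{1}{4} - 2 Y$
$U{\left(W \right)} = - 4 W$ ($U{\left(W \right)} = 2 W \left(-2\right) = 2 \left(- 2 W\right) = - 4 W$)
$z{\left(36,33 \right)} - g{\left(U{\left(9 \right)} \right)} = \left(\frac{1}{4} - 66\right) - 38 = - \frac{263}{4} - 38 = - \frac{415}{4}$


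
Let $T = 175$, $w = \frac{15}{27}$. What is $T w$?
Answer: $\frac{875}{9} \approx 97.222$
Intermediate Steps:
$w = \frac{5}{9}$ ($w = 15 \cdot \frac{1}{27} = \frac{5}{9} \approx 0.55556$)
$T w = 175 \cdot \frac{5}{9} = \frac{875}{9}$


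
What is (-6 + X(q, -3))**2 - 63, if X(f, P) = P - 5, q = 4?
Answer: 133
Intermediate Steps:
X(f, P) = -5 + P
(-6 + X(q, -3))**2 - 63 = (-6 + (-5 - 3))**2 - 63 = (-6 - 8)**2 - 63 = (-14)**2 - 63 = 196 - 63 = 133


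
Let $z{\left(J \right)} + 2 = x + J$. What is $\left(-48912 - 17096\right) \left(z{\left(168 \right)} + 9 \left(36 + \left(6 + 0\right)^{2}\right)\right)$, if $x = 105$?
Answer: $-60661352$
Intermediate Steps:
$z{\left(J \right)} = 103 + J$ ($z{\left(J \right)} = -2 + \left(105 + J\right) = 103 + J$)
$\left(-48912 - 17096\right) \left(z{\left(168 \right)} + 9 \left(36 + \left(6 + 0\right)^{2}\right)\right) = \left(-48912 - 17096\right) \left(\left(103 + 168\right) + 9 \left(36 + \left(6 + 0\right)^{2}\right)\right) = - 66008 \left(271 + 9 \left(36 + 6^{2}\right)\right) = - 66008 \left(271 + 9 \left(36 + 36\right)\right) = - 66008 \left(271 + 9 \cdot 72\right) = - 66008 \left(271 + 648\right) = \left(-66008\right) 919 = -60661352$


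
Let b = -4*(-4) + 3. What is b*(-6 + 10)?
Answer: 76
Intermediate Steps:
b = 19 (b = 16 + 3 = 19)
b*(-6 + 10) = 19*(-6 + 10) = 19*4 = 76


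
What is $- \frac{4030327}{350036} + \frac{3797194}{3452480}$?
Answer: $- \frac{1573183595247}{151061536160} \approx -10.414$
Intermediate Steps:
$- \frac{4030327}{350036} + \frac{3797194}{3452480} = \left(-4030327\right) \frac{1}{350036} + 3797194 \cdot \frac{1}{3452480} = - \frac{4030327}{350036} + \frac{1898597}{1726240} = - \frac{1573183595247}{151061536160}$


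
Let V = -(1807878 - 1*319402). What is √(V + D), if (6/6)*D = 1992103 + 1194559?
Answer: √1698186 ≈ 1303.1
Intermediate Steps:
V = -1488476 (V = -(1807878 - 319402) = -1*1488476 = -1488476)
D = 3186662 (D = 1992103 + 1194559 = 3186662)
√(V + D) = √(-1488476 + 3186662) = √1698186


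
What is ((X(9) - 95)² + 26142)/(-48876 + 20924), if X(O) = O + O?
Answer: -32071/27952 ≈ -1.1474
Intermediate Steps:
X(O) = 2*O
((X(9) - 95)² + 26142)/(-48876 + 20924) = ((2*9 - 95)² + 26142)/(-48876 + 20924) = ((18 - 95)² + 26142)/(-27952) = ((-77)² + 26142)*(-1/27952) = (5929 + 26142)*(-1/27952) = 32071*(-1/27952) = -32071/27952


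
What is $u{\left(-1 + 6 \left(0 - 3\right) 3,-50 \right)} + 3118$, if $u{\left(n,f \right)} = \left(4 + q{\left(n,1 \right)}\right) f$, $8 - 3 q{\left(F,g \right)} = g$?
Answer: $\frac{8404}{3} \approx 2801.3$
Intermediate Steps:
$q{\left(F,g \right)} = \frac{8}{3} - \frac{g}{3}$
$u{\left(n,f \right)} = \frac{19 f}{3}$ ($u{\left(n,f \right)} = \left(4 + \left(\frac{8}{3} - \frac{1}{3}\right)\right) f = \left(4 + \frac{7}{3}\right) f = \frac{19 f}{3}$)
$u{\left(-1 + 6 \left(0 - 3\right) 3,-50 \right)} + 3118 = \frac{19}{3} \left(-50\right) + 3118 = - \frac{950}{3} + 3118 = \frac{8404}{3}$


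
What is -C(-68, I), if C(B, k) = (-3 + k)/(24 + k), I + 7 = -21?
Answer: -31/4 ≈ -7.7500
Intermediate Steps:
I = -28 (I = -7 - 21 = -28)
C(B, k) = (-3 + k)/(24 + k)
-C(-68, I) = -(-3 - 28)/(24 - 28) = -(-31)/(-4) = -(-1)*(-31)/4 = -1*31/4 = -31/4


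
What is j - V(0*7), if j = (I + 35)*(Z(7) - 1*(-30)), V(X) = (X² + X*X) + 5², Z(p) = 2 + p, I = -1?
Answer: 1301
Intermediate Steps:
V(X) = 25 + 2*X² (V(X) = (X² + X²) + 25 = 2*X² + 25 = 25 + 2*X²)
j = 1326 (j = (-1 + 35)*((2 + 7) - 1*(-30)) = 34*(9 + 30) = 34*39 = 1326)
j - V(0*7) = 1326 - (25 + 2*(0*7)²) = 1326 - (25 + 2*0²) = 1326 - (25 + 2*0) = 1326 - (25 + 0) = 1326 - 1*25 = 1326 - 25 = 1301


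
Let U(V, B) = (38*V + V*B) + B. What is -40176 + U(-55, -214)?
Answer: -30710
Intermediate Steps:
U(V, B) = B + 38*V + B*V (U(V, B) = (38*V + B*V) + B = B + 38*V + B*V)
-40176 + U(-55, -214) = -40176 + (-214 + 38*(-55) - 214*(-55)) = -40176 + (-214 - 2090 + 11770) = -40176 + 9466 = -30710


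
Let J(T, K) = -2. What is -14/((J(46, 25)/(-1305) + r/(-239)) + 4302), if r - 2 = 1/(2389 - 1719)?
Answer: -585115020/179797200911 ≈ -0.0032543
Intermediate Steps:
r = 1341/670 (r = 2 + 1/(2389 - 1719) = 2 + 1/670 = 1341/670 ≈ 2.0015)
-14/((J(46, 25)/(-1305) + r/(-239)) + 4302) = -14/((-2/(-1305) + (1341/670)/(-239)) + 4302) = -14/((-2*(-1/1305) + (1341/670)*(-1/239)) + 4302) = -14/((2/1305 - 1341/160130) + 4302) = -14/(-285949/41793930 + 4302) = -14/179797200911/41793930 = -14*41793930/179797200911 = -585115020/179797200911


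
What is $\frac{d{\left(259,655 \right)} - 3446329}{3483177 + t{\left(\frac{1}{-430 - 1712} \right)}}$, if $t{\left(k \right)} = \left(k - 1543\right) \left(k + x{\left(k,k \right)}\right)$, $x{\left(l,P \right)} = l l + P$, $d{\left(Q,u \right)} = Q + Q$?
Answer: $- \frac{33864904291310568}{34232145788847257} \approx -0.98927$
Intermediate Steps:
$d{\left(Q,u \right)} = 2 Q$
$x{\left(l,P \right)} = P + l^{2}$ ($x{\left(l,P \right)} = l^{2} + P = P + l^{2}$)
$t{\left(k \right)} = \left(-1543 + k\right) \left(k^{2} + 2 k\right)$ ($t{\left(k \right)} = \left(k - 1543\right) \left(k + \left(k + k^{2}\right)\right) = \left(-1543 + k\right) \left(k^{2} + 2 k\right)$)
$\frac{d{\left(259,655 \right)} - 3446329}{3483177 + t{\left(\frac{1}{-430 - 1712} \right)}} = \frac{2 \cdot 259 - 3446329}{3483177 + \frac{-3086 + \left(\frac{1}{-430 - 1712}\right)^{2} - \frac{1541}{-430 - 1712}}{-430 - 1712}} = \frac{518 - 3446329}{3483177 + \frac{-3086 + \left(\frac{1}{-2142}\right)^{2} - \frac{1541}{-2142}}{-2142}} = - \frac{3445811}{3483177 - \frac{-3086 + \left(- \frac{1}{2142}\right)^{2} - - \frac{1541}{2142}}{2142}} = - \frac{3445811}{3483177 - \frac{-3086 + \frac{1}{4588164} + \frac{1541}{2142}}{2142}} = - \frac{3445811}{3483177 - - \frac{14155773281}{9827847288}} = - \frac{3445811}{3483177 + \frac{14155773281}{9827847288}} = - \frac{3445811}{\frac{34232145788847257}{9827847288}} = \left(-3445811\right) \frac{9827847288}{34232145788847257} = - \frac{33864904291310568}{34232145788847257}$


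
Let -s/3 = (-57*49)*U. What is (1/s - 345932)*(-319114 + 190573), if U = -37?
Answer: 656458130670877/14763 ≈ 4.4466e+10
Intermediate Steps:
s = -310023 (s = -3*(-57*49)*(-37) = -(-8379)*(-37) = -3*103341 = -310023)
(1/s - 345932)*(-319114 + 190573) = (1/(-310023) - 345932)*(-319114 + 190573) = (-1/310023 - 345932)*(-128541) = -107246876437/310023*(-128541) = 656458130670877/14763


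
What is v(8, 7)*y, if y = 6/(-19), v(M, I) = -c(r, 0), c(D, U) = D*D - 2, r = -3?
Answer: 42/19 ≈ 2.2105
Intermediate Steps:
c(D, U) = -2 + D² (c(D, U) = D² - 2 = -2 + D²)
v(M, I) = -7 (v(M, I) = -(-2 + (-3)²) = -(-2 + 9) = -1*7 = -7)
y = -6/19 (y = 6*(-1/19) = -6/19 ≈ -0.31579)
v(8, 7)*y = -7*(-6/19) = 42/19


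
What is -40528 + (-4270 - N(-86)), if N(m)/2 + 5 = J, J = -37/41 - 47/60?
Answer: -55085093/1230 ≈ -44785.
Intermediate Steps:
J = -4147/2460 (J = -37*1/41 - 47*1/60 = -37/41 - 47/60 = -4147/2460 ≈ -1.6858)
N(m) = -16447/1230 (N(m) = -10 + 2*(-4147/2460) = -10 - 4147/1230 = -16447/1230)
-40528 + (-4270 - N(-86)) = -40528 + (-4270 - 1*(-16447/1230)) = -40528 + (-4270 + 16447/1230) = -40528 - 5235653/1230 = -55085093/1230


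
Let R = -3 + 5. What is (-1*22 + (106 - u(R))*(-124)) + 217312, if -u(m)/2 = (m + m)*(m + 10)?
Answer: 192242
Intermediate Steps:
R = 2
u(m) = -4*m*(10 + m) (u(m) = -2*(m + m)*(m + 10) = -2*2*m*(10 + m) = -4*m*(10 + m))
(-1*22 + (106 - u(R))*(-124)) + 217312 = (-1*22 + (106 - (-4)*2*(10 + 2))*(-124)) + 217312 = (-22 + (106 - (-4)*2*12)*(-124)) + 217312 = (-22 + (106 - 1*(-96))*(-124)) + 217312 = (-22 + (106 + 96)*(-124)) + 217312 = (-22 + 202*(-124)) + 217312 = (-22 - 25048) + 217312 = -25070 + 217312 = 192242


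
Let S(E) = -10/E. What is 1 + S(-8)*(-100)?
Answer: -124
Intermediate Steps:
1 + S(-8)*(-100) = 1 - 10/(-8)*(-100) = 1 - 10*(-⅛)*(-100) = 1 + (5/4)*(-100) = 1 - 125 = -124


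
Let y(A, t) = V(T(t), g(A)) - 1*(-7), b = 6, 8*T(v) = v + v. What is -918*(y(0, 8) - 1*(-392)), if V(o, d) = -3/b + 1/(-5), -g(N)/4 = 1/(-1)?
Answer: -1828197/5 ≈ -3.6564e+5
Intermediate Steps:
T(v) = v/4 (T(v) = (v + v)/8 = (2*v)/8 = v/4)
g(N) = 4 (g(N) = -4/(-1) = -4*(-1) = 4)
V(o, d) = -7/10 (V(o, d) = -3/6 + 1/(-5) = -3*1/6 + 1*(-1/5) = -1/2 - 1/5 = -7/10)
y(A, t) = 63/10 (y(A, t) = -7/10 - 1*(-7) = -7/10 + 7 = 63/10)
-918*(y(0, 8) - 1*(-392)) = -918*(63/10 - 1*(-392)) = -918*(63/10 + 392) = -918*3983/10 = -1828197/5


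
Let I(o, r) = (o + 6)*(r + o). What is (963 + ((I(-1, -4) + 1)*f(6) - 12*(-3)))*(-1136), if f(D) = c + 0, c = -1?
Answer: -1162128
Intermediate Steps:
f(D) = -1 (f(D) = -1 + 0 = -1)
I(o, r) = (6 + o)*(o + r)
(963 + ((I(-1, -4) + 1)*f(6) - 12*(-3)))*(-1136) = (963 + ((((-1)² + 6*(-1) + 6*(-4) - 1*(-4)) + 1)*(-1) - 12*(-3)))*(-1136) = (963 + (((1 - 6 - 24 + 4) + 1)*(-1) + 36))*(-1136) = (963 + ((-25 + 1)*(-1) + 36))*(-1136) = (963 + (-24*(-1) + 36))*(-1136) = (963 + (24 + 36))*(-1136) = (963 + 60)*(-1136) = 1023*(-1136) = -1162128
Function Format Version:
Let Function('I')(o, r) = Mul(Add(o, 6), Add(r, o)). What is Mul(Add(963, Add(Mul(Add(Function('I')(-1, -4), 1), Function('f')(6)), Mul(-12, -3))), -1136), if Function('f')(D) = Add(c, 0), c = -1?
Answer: -1162128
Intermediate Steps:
Function('f')(D) = -1 (Function('f')(D) = Add(-1, 0) = -1)
Function('I')(o, r) = Mul(Add(6, o), Add(o, r))
Mul(Add(963, Add(Mul(Add(Function('I')(-1, -4), 1), Function('f')(6)), Mul(-12, -3))), -1136) = Mul(Add(963, Add(Mul(Add(Add(Pow(-1, 2), Mul(6, -1), Mul(6, -4), Mul(-1, -4)), 1), -1), Mul(-12, -3))), -1136) = Mul(Add(963, Add(Mul(Add(Add(1, -6, -24, 4), 1), -1), 36)), -1136) = Mul(Add(963, Add(Mul(Add(-25, 1), -1), 36)), -1136) = Mul(Add(963, Add(Mul(-24, -1), 36)), -1136) = Mul(Add(963, Add(24, 36)), -1136) = Mul(Add(963, 60), -1136) = Mul(1023, -1136) = -1162128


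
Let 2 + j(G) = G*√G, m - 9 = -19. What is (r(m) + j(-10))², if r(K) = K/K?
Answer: -999 + 20*I*√10 ≈ -999.0 + 63.246*I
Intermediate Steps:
m = -10 (m = 9 - 19 = -10)
r(K) = 1
j(G) = -2 + G^(3/2) (j(G) = -2 + G*√G = -2 + G^(3/2))
(r(m) + j(-10))² = (1 + (-2 + (-10)^(3/2)))² = (1 + (-2 - 10*I*√10))² = (-1 - 10*I*√10)²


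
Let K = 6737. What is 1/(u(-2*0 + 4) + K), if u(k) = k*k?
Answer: 1/6753 ≈ 0.00014808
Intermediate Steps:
u(k) = k**2
1/(u(-2*0 + 4) + K) = 1/((-2*0 + 4)**2 + 6737) = 1/((0 + 4)**2 + 6737) = 1/(4**2 + 6737) = 1/(16 + 6737) = 1/6753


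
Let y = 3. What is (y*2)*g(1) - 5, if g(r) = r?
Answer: 1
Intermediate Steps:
(y*2)*g(1) - 5 = (3*2)*1 - 5 = 6*1 - 5 = 6 - 5 = 1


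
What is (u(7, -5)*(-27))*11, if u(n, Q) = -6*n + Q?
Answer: 13959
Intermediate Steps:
u(n, Q) = Q - 6*n
(u(7, -5)*(-27))*11 = ((-5 - 6*7)*(-27))*11 = ((-5 - 42)*(-27))*11 = -47*(-27)*11 = 1269*11 = 13959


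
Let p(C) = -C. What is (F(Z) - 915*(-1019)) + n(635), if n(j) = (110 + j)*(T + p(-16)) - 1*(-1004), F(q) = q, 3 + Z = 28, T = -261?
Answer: 750889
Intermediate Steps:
Z = 25 (Z = -3 + 28 = 25)
n(j) = -25946 - 245*j (n(j) = (110 + j)*(-261 - 1*(-16)) - 1*(-1004) = (110 + j)*(-261 + 16) + 1004 = (110 + j)*(-245) + 1004 = (-26950 - 245*j) + 1004 = -25946 - 245*j)
(F(Z) - 915*(-1019)) + n(635) = (25 - 915*(-1019)) + (-25946 - 245*635) = (25 + 932385) + (-25946 - 155575) = 932410 - 181521 = 750889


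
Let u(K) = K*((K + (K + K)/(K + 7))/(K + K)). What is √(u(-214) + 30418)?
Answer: √144315593/69 ≈ 174.10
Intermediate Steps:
u(K) = K/2 + K/(7 + K) (u(K) = K*((K + (2*K)/(7 + K))/((2*K))) = K*((K + 2*K/(7 + K))*(1/(2*K))) = K*((K + 2*K/(7 + K))/(2*K)) = K/2 + K/(7 + K))
√(u(-214) + 30418) = √((½)*(-214)*(9 - 214)/(7 - 214) + 30418) = √((½)*(-214)*(-205)/(-207) + 30418) = √((½)*(-214)*(-1/207)*(-205) + 30418) = √(-21935/207 + 30418) = √(6274591/207) = √144315593/69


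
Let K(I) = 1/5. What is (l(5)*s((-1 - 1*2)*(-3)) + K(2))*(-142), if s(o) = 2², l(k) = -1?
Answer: 2698/5 ≈ 539.60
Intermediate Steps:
K(I) = ⅕
s(o) = 4
(l(5)*s((-1 - 1*2)*(-3)) + K(2))*(-142) = (-1*4 + ⅕)*(-142) = (-4 + ⅕)*(-142) = -19/5*(-142) = 2698/5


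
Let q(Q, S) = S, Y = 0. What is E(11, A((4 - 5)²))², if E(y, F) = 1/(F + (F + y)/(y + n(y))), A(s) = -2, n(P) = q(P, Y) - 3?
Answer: 64/49 ≈ 1.3061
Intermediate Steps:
n(P) = -3 (n(P) = 0 - 3 = -3)
E(y, F) = 1/(F + (F + y)/(-3 + y)) (E(y, F) = 1/(F + (F + y)/(y - 3)) = 1/(F + (F + y)/(-3 + y)))
E(11, A((4 - 5)²))² = ((-3 + 11)/(11 - 2*(-2) - 2*11))² = (8/(11 + 4 - 22))² = (8/(-7))² = (-⅐*8)² = (-8/7)² = 64/49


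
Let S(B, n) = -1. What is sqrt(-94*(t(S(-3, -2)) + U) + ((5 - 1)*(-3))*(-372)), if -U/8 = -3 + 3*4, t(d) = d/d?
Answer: sqrt(11138) ≈ 105.54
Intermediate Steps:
t(d) = 1
U = -72 (U = -8*(-3 + 3*4) = -8*(-3 + 12) = -8*9 = -72)
sqrt(-94*(t(S(-3, -2)) + U) + ((5 - 1)*(-3))*(-372)) = sqrt(-94*(1 - 72) + ((5 - 1)*(-3))*(-372)) = sqrt(-94*(-71) + (4*(-3))*(-372)) = sqrt(6674 - 12*(-372)) = sqrt(6674 + 4464) = sqrt(11138)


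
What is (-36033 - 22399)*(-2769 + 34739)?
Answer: -1868071040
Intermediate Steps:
(-36033 - 22399)*(-2769 + 34739) = -58432*31970 = -1868071040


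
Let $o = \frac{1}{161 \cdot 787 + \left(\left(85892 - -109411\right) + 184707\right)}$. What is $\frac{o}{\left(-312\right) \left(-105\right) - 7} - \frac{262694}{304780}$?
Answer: $- \frac{311414390719751}{361305846384770} \approx -0.86191$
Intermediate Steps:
$o = \frac{1}{506717}$ ($o = \frac{1}{126707 + \left(\left(85892 + 109411\right) + 184707\right)} = \frac{1}{126707 + \left(195303 + 184707\right)} = \frac{1}{126707 + 380010} = \frac{1}{506717} \approx 1.9735 \cdot 10^{-6}$)
$\frac{o}{\left(-312\right) \left(-105\right) - 7} - \frac{262694}{304780} = \frac{1}{506717 \left(\left(-312\right) \left(-105\right) - 7\right)} - \frac{262694}{304780} = \frac{1}{506717 \left(32760 - 7\right)} - \frac{131347}{152390} = \frac{1}{506717 \cdot 32753} - \frac{131347}{152390} = \frac{1}{506717} \cdot \frac{1}{32753} - \frac{131347}{152390} = \frac{1}{16596501901} - \frac{131347}{152390} = - \frac{311414390719751}{361305846384770}$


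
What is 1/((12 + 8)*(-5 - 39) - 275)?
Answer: -1/1155 ≈ -0.00086580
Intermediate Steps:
1/((12 + 8)*(-5 - 39) - 275) = 1/(20*(-44) - 275) = 1/(-880 - 275) = 1/(-1155) = -1/1155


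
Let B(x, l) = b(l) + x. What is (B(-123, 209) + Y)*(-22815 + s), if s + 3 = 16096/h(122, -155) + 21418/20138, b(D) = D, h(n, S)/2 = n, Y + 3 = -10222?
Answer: 141680865727923/614209 ≈ 2.3067e+8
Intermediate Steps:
Y = -10225 (Y = -3 - 10222 = -10225)
h(n, S) = 2*n
B(x, l) = l + x
s = 39328278/614209 (s = -3 + (16096/((2*122)) + 21418/20138) = -3 + (16096/244 + 21418*(1/20138)) = -3 + (16096*(1/244) + 10709/10069) = -3 + (4024/61 + 10709/10069) = -3 + 41170905/614209 = 39328278/614209 ≈ 64.031)
(B(-123, 209) + Y)*(-22815 + s) = ((209 - 123) - 10225)*(-22815 + 39328278/614209) = (86 - 10225)*(-13973850057/614209) = -10139*(-13973850057/614209) = 141680865727923/614209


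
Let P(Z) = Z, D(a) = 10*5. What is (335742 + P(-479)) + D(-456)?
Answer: 335313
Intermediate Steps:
D(a) = 50
(335742 + P(-479)) + D(-456) = (335742 - 479) + 50 = 335263 + 50 = 335313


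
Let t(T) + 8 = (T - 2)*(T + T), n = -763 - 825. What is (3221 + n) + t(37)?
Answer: 4215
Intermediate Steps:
n = -1588
t(T) = -8 + 2*T*(-2 + T) (t(T) = -8 + (T - 2)*(T + T) = -8 + (-2 + T)*(2*T) = -8 + 2*T*(-2 + T))
(3221 + n) + t(37) = (3221 - 1588) + (-8 - 4*37 + 2*37**2) = 1633 + (-8 - 148 + 2*1369) = 1633 + (-8 - 148 + 2738) = 1633 + 2582 = 4215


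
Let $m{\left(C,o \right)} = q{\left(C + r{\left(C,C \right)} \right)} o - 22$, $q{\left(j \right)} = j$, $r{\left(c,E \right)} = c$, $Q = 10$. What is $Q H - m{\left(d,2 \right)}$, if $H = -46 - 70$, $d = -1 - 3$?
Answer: $-1122$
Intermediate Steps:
$d = -4$ ($d = -1 - 3 = -4$)
$H = -116$ ($H = -46 - 70 = -116$)
$m{\left(C,o \right)} = -22 + 2 C o$ ($m{\left(C,o \right)} = \left(C + C\right) o - 22 = 2 C o - 22 = -22 + 2 C o$)
$Q H - m{\left(d,2 \right)} = 10 \left(-116\right) - \left(-22 + 2 \left(-4\right) 2\right) = -1160 - \left(-22 - 16\right) = -1160 - -38 = -1160 + 38 = -1122$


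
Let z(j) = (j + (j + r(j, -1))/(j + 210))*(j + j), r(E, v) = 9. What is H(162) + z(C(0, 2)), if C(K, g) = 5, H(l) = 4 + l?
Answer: 9316/43 ≈ 216.65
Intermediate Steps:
z(j) = 2*j*(j + (9 + j)/(210 + j)) (z(j) = (j + (j + 9)/(j + 210))*(j + j) = (j + (9 + j)/(210 + j))*(2*j) = 2*j*(j + (9 + j)/(210 + j)))
H(162) + z(C(0, 2)) = (4 + 162) + 2*5*(9 + 5**2 + 211*5)/(210 + 5) = 166 + 2*5*(9 + 25 + 1055)/215 = 166 + 2*5*(1/215)*1089 = 166 + 2178/43 = 9316/43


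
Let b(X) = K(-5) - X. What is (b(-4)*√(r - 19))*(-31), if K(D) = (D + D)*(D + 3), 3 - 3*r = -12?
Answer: -744*I*√14 ≈ -2783.8*I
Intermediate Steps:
r = 5 (r = 1 - ⅓*(-12) = 1 + 4 = 5)
K(D) = 2*D*(3 + D) (K(D) = (2*D)*(3 + D) = 2*D*(3 + D))
b(X) = 20 - X (b(X) = 2*(-5)*(3 - 5) - X = 2*(-5)*(-2) - X = 20 - X)
(b(-4)*√(r - 19))*(-31) = ((20 - 1*(-4))*√(5 - 19))*(-31) = ((20 + 4)*√(-14))*(-31) = (24*(I*√14))*(-31) = (24*I*√14)*(-31) = -744*I*√14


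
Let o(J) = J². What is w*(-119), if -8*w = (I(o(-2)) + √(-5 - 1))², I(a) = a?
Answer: 595/4 + 119*I*√6 ≈ 148.75 + 291.49*I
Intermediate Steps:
w = -(4 + I*√6)²/8 (w = -((-2)² + √(-5 - 1))²/8 = -(4 + √(-6))²/8 = -(4 + I*√6)²/8 ≈ -1.25 - 2.4495*I)
w*(-119) = (-5/4 - I*√6)*(-119) = 595/4 + 119*I*√6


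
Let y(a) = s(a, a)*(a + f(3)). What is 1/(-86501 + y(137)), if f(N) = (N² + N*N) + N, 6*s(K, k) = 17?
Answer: -3/258160 ≈ -1.1621e-5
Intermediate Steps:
s(K, k) = 17/6 (s(K, k) = (⅙)*17 = 17/6)
f(N) = N + 2*N² (f(N) = (N² + N²) + N = 2*N² + N = N + 2*N²)
y(a) = 119/2 + 17*a/6 (y(a) = 17*(a + 3*(1 + 2*3))/6 = 17*(a + 3*(1 + 6))/6 = 17*(a + 3*7)/6 = 17*(a + 21)/6 = 17*(21 + a)/6 = 119/2 + 17*a/6)
1/(-86501 + y(137)) = 1/(-86501 + (119/2 + (17/6)*137)) = 1/(-86501 + (119/2 + 2329/6)) = 1/(-86501 + 1343/3) = 1/(-258160/3) = -3/258160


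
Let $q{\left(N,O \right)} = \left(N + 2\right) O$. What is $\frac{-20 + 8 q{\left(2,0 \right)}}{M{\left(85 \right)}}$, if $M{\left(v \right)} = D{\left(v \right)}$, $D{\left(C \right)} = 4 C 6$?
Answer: $- \frac{1}{102} \approx -0.0098039$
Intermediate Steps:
$q{\left(N,O \right)} = O \left(2 + N\right)$ ($q{\left(N,O \right)} = \left(2 + N\right) O = O \left(2 + N\right)$)
$D{\left(C \right)} = 24 C$
$M{\left(v \right)} = 24 v$
$\frac{-20 + 8 q{\left(2,0 \right)}}{M{\left(85 \right)}} = \frac{-20 + 8 \cdot 0 \left(2 + 2\right)}{24 \cdot 85} = \frac{-20 + 8 \cdot 0 \cdot 4}{2040} = \left(-20 + 8 \cdot 0\right) \frac{1}{2040} = \left(-20 + 0\right) \frac{1}{2040} = \left(-20\right) \frac{1}{2040} = - \frac{1}{102}$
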